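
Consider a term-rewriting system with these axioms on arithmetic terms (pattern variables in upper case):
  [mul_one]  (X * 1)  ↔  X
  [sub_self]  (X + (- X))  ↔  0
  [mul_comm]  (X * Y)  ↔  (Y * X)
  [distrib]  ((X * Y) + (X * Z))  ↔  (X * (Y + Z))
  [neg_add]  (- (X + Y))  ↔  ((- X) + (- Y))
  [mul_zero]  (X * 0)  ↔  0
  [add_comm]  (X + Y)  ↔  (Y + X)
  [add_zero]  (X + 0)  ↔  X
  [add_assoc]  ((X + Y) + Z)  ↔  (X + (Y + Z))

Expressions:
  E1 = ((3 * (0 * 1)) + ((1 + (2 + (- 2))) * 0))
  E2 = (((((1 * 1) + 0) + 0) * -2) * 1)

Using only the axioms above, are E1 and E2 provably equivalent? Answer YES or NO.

NO

Every axiom is a valid identity, so a rewrite proof would force E1 and E2 to agree under every assignment.
At the empty assignment (no variables occur): E1 = 0 but E2 = -2; they differ, so no derivation exists.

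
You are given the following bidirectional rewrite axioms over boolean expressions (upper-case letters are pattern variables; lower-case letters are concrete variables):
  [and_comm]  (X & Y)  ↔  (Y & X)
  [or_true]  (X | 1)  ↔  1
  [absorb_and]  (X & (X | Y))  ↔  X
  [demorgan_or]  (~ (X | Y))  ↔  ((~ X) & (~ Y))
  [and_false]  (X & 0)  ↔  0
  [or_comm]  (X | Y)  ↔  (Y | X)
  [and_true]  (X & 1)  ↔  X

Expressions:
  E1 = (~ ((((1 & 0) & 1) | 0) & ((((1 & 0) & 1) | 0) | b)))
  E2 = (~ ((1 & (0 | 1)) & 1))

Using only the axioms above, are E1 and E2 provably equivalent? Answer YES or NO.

NO

The axioms are sound identities: if E1 ↔* E2 then E1 and E2 evaluate identically under any assignment.
Under b=0: E1 evaluates to 1, E2 to 0. Distinct ⇒ no rewrite sequence connects them.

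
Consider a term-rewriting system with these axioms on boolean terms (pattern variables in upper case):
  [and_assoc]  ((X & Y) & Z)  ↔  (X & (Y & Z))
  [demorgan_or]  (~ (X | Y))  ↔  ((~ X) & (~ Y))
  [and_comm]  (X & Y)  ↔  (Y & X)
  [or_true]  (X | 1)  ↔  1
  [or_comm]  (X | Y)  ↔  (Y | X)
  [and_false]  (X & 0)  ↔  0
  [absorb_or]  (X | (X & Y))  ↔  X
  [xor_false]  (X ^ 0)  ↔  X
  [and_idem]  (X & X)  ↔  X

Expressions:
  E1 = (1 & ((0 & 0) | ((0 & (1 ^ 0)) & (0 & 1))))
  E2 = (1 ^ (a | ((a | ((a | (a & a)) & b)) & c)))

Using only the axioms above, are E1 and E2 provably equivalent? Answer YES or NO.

NO

Every axiom is a valid identity, so a rewrite proof would force E1 and E2 to agree under every assignment.
At a=0, b=0, c=0: E1 = 0 but E2 = 1; they differ, so no derivation exists.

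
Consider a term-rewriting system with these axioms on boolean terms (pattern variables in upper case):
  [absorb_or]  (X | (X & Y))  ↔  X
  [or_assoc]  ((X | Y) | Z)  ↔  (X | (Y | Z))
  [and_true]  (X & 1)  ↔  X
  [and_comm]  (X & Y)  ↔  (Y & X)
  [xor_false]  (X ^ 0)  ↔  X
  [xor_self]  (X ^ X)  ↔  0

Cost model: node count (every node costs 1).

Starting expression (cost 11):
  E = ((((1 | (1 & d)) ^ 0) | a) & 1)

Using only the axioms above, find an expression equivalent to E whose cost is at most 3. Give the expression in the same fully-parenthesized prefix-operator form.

(1 | a)   [cost 3]

(1) (1 | (1 & d))  =[absorb_or →]=  1    ⊢ (((1 ^ 0) | a) & 1)
(2) (1 ^ 0)  =[xor_false →]=  1    ⊢ ((1 | a) & 1)
(3) ((1 | a) & 1)  =[and_true →]=  (1 | a)    ⊢ cost 3, within 3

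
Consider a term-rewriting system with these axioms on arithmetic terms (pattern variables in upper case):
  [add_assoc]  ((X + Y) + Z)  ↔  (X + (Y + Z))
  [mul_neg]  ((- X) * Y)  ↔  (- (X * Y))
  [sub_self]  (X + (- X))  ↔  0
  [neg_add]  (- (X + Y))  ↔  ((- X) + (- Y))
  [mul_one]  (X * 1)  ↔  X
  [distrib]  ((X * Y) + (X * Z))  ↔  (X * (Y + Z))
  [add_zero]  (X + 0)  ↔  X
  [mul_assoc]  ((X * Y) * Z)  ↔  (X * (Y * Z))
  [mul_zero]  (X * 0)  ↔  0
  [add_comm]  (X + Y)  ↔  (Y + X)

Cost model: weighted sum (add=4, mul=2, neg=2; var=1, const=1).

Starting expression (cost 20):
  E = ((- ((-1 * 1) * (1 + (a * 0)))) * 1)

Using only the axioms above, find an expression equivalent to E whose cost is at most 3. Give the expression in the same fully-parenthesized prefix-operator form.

(- -1)   [cost 3]

(1) (a * 0)  =[mul_zero →]=  0    ⊢ ((- ((-1 * 1) * (1 + 0))) * 1)
(2) (1 + 0)  =[add_zero →]=  1    ⊢ ((- ((-1 * 1) * 1)) * 1)
(3) (-1 * 1)  =[mul_one →]=  -1    ⊢ ((- (-1 * 1)) * 1)
(4) (-1 * 1)  =[mul_one →]=  -1    ⊢ ((- -1) * 1)
(5) ((- -1) * 1)  =[mul_one →]=  (- -1)    ⊢ cost 3, within 3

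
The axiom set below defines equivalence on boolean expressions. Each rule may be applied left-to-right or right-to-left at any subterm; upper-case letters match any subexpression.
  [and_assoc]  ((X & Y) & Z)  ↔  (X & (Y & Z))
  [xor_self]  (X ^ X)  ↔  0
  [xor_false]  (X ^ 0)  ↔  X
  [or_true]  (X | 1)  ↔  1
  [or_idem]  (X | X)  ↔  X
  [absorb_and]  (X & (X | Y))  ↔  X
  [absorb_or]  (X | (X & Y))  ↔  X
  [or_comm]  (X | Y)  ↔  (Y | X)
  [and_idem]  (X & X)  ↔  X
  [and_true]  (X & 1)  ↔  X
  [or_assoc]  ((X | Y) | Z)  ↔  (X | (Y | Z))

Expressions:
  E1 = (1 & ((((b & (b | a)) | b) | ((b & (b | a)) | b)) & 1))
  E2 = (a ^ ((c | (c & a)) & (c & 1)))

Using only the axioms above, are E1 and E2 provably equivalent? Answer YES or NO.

NO

The axioms are sound identities: if E1 ↔* E2 then E1 and E2 evaluate identically under any assignment.
Under a=0, b=0, c=1: E1 evaluates to 0, E2 to 1. Distinct ⇒ no rewrite sequence connects them.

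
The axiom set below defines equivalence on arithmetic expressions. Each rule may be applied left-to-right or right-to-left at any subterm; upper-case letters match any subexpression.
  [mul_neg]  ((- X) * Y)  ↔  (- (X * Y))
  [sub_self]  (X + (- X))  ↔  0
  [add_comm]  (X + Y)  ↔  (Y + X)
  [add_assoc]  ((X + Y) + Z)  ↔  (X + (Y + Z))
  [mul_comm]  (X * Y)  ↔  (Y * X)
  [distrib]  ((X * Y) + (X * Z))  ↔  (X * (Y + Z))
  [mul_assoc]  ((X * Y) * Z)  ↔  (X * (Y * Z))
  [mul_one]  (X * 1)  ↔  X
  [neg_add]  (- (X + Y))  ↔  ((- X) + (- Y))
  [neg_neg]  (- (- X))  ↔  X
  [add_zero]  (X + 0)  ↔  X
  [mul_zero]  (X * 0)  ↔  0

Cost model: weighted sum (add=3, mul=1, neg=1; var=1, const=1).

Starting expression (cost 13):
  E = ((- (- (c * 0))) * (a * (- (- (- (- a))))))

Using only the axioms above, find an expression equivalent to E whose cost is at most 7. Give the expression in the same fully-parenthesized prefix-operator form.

step 1: neg_neg (→) rewrites (- (- a)) into a, now ((- (- (c * 0))) * (a * (- (- a))))
step 2: neg_neg (→) rewrites (- (- (c * 0))) into (c * 0), now ((c * 0) * (a * (- (- a))))
step 3: neg_neg (→) rewrites (- (- a)) into a, reaching cost 7 (bound 7)

((c * 0) * (a * a))   [cost 7]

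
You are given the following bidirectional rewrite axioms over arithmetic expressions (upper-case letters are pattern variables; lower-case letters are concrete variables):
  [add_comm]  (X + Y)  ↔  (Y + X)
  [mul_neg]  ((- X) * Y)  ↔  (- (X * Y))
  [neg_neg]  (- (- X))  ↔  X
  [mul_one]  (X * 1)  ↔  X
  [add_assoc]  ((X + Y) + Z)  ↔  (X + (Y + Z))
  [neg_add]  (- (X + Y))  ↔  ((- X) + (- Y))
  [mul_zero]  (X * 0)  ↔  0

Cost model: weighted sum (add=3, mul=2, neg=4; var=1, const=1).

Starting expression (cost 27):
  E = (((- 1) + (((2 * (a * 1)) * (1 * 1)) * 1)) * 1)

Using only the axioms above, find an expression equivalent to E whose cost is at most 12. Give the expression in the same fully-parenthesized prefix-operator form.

1. [mul_one →] (((2 * (a * 1)) * (1 * 1)) * 1)  →  ((2 * (a * 1)) * (1 * 1));  E = (((- 1) + ((2 * (a * 1)) * (1 * 1))) * 1)
2. [mul_one →] (((- 1) + ((2 * (a * 1)) * (1 * 1))) * 1)  →  ((- 1) + ((2 * (a * 1)) * (1 * 1)))
3. [mul_one →] (1 * 1)  →  1;  E = ((- 1) + ((2 * (a * 1)) * 1))
4. [mul_one →] ((2 * (a * 1)) * 1)  →  (2 * (a * 1));  E = ((- 1) + (2 * (a * 1)))
5. [mul_one →] (a * 1)  →  a;  cost 12 ≤ 12, done

((- 1) + (2 * a))   [cost 12]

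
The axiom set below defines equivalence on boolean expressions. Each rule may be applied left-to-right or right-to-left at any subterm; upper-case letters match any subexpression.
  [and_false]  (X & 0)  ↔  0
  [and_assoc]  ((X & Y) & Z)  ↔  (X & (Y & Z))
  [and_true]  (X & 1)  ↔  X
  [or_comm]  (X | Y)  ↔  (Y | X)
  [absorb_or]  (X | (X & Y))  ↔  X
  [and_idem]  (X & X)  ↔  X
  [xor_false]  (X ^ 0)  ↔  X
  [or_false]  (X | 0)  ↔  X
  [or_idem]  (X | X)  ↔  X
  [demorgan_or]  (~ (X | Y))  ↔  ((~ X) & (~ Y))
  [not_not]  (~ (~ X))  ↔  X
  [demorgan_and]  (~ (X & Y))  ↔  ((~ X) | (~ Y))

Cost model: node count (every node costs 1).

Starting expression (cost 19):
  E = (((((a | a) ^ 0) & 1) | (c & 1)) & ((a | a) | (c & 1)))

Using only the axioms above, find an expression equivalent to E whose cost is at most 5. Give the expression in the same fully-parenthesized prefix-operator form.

((a | a) | c)   [cost 5]

step 1: xor_false (→) rewrites ((a | a) ^ 0) into (a | a), now ((((a | a) & 1) | (c & 1)) & ((a | a) | (c & 1)))
step 2: and_true (→) rewrites ((a | a) & 1) into (a | a), now (((a | a) | (c & 1)) & ((a | a) | (c & 1)))
step 3: and_idem (→) rewrites (((a | a) | (c & 1)) & ((a | a) | (c & 1))) into ((a | a) | (c & 1))
step 4: and_true (→) rewrites (c & 1) into c, reaching cost 5 (bound 5)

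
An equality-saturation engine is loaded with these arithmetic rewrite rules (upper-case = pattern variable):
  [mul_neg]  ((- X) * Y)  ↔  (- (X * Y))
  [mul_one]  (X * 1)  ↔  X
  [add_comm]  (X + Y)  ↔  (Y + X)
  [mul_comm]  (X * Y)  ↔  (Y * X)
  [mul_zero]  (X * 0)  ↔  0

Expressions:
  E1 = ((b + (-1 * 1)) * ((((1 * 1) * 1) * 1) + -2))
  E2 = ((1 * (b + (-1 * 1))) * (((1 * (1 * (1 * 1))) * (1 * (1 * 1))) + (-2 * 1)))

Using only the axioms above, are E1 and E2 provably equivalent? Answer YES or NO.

1. [mul_one →] (((1 * 1) * 1) * 1)  →  ((1 * 1) * 1);  E1 = ((b + (-1 * 1)) * (((1 * 1) * 1) + -2))
2. [mul_one →] (1 * 1)  →  1;  E1 = ((b + (-1 * 1)) * ((1 * 1) + -2))
3. [mul_one →] (-1 * 1)  →  -1;  E1 = ((b + -1) * ((1 * 1) + -2))
4. [mul_one ←] 1  →  (1 * 1);  E1 = ((b + -1) * (((1 * 1) * 1) + -2))
5. [mul_one ←] -2  →  (-2 * 1);  E1 = ((b + -1) * (((1 * 1) * 1) + (-2 * 1)))
6. [mul_one ←] 1  →  (1 * 1);  E1 = ((b + -1) * (((1 * (1 * 1)) * 1) + (-2 * 1)))
7. [mul_one ←] 1  →  (1 * 1);  E1 = ((b + -1) * (((1 * (1 * 1)) * (1 * 1)) + (-2 * 1)))
8. [mul_comm →] (1 * (1 * 1))  →  ((1 * 1) * 1);  E1 = ((b + -1) * ((((1 * 1) * 1) * (1 * 1)) + (-2 * 1)))
9. [add_comm →] ((((1 * 1) * 1) * (1 * 1)) + (-2 * 1))  →  ((-2 * 1) + (((1 * 1) * 1) * (1 * 1)));  E1 = ((b + -1) * ((-2 * 1) + (((1 * 1) * 1) * (1 * 1))))
10. [mul_comm →] ((1 * 1) * 1)  →  (1 * (1 * 1));  E1 = ((b + -1) * ((-2 * 1) + ((1 * (1 * 1)) * (1 * 1))))
11. [mul_one ←] (b + -1)  →  ((b + -1) * 1);  E1 = (((b + -1) * 1) * ((-2 * 1) + ((1 * (1 * 1)) * (1 * 1))))
12. [add_comm →] ((-2 * 1) + ((1 * (1 * 1)) * (1 * 1)))  →  (((1 * (1 * 1)) * (1 * 1)) + (-2 * 1));  E1 = (((b + -1) * 1) * (((1 * (1 * 1)) * (1 * 1)) + (-2 * 1)))
13. [mul_one ←] 1  →  (1 * 1);  E1 = (((b + -1) * 1) * (((1 * (1 * 1)) * (1 * (1 * 1))) + (-2 * 1)))
14. [mul_comm →] ((b + -1) * 1)  →  (1 * (b + -1));  E1 = ((1 * (b + -1)) * (((1 * (1 * 1)) * (1 * (1 * 1))) + (-2 * 1)))
15. [mul_one ←] -1  →  (-1 * 1);  E1 = ((1 * (b + (-1 * 1))) * (((1 * (1 * 1)) * (1 * (1 * 1))) + (-2 * 1)))
16. [mul_one ←] 1  →  (1 * 1);  this is E2

YES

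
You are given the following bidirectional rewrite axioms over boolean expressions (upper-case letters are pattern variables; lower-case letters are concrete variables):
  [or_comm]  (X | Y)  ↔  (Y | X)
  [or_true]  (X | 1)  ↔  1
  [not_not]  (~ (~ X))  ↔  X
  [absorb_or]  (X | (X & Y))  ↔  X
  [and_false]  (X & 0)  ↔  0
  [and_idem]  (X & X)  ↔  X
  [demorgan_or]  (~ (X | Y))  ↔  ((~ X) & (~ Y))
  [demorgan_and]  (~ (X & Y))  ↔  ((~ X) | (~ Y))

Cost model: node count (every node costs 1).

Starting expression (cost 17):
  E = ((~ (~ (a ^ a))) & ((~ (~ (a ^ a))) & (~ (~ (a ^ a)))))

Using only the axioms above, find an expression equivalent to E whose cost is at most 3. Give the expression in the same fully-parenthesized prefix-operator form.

(a ^ a)   [cost 3]

(1) ((~ (~ (a ^ a))) & (~ (~ (a ^ a))))  =[and_idem →]=  (~ (~ (a ^ a)))    ⊢ ((~ (~ (a ^ a))) & (~ (~ (a ^ a))))
(2) ((~ (~ (a ^ a))) & (~ (~ (a ^ a))))  =[and_idem →]=  (~ (~ (a ^ a)))
(3) (~ (~ (a ^ a)))  =[not_not →]=  (a ^ a)    ⊢ cost 3, within 3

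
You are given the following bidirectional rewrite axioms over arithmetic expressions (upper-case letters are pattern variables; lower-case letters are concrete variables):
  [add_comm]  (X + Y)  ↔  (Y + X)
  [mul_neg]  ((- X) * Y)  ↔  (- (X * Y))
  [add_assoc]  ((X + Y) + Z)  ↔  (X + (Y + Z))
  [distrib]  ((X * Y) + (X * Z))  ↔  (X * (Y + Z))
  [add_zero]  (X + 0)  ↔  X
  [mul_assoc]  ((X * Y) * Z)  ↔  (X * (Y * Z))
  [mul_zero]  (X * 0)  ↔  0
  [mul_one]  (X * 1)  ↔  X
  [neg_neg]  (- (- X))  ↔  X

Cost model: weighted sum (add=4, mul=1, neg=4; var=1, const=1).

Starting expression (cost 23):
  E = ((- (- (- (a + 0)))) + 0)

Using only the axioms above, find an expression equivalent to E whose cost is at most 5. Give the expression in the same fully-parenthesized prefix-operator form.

step 1: add_zero (→) rewrites ((- (- (- (a + 0)))) + 0) into (- (- (- (a + 0))))
step 2: neg_neg (→) rewrites (- (- (a + 0))) into (a + 0), now (- (a + 0))
step 3: add_zero (→) rewrites (a + 0) into a, reaching cost 5 (bound 5)

(- a)   [cost 5]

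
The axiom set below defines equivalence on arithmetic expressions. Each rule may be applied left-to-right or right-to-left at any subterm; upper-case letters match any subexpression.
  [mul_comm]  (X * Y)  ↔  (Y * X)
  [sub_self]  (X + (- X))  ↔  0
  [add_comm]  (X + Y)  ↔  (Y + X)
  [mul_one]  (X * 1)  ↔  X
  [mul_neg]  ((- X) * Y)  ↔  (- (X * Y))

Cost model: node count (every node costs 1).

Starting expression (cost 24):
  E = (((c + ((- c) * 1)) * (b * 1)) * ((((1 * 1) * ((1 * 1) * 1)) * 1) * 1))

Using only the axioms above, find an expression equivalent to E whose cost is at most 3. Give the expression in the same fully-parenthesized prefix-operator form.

(1) (((1 * 1) * ((1 * 1) * 1)) * 1)  =[mul_one →]=  ((1 * 1) * ((1 * 1) * 1))    ⊢ (((c + ((- c) * 1)) * (b * 1)) * (((1 * 1) * ((1 * 1) * 1)) * 1))
(2) (1 * 1)  =[mul_one →]=  1    ⊢ (((c + ((- c) * 1)) * (b * 1)) * ((1 * ((1 * 1) * 1)) * 1))
(3) (1 * 1)  =[mul_one →]=  1    ⊢ (((c + ((- c) * 1)) * (b * 1)) * ((1 * (1 * 1)) * 1))
(4) (1 * (1 * 1))  =[mul_comm →]=  ((1 * 1) * 1)    ⊢ (((c + ((- c) * 1)) * (b * 1)) * (((1 * 1) * 1) * 1))
(5) ((- c) * 1)  =[mul_one →]=  (- c)    ⊢ (((c + (- c)) * (b * 1)) * (((1 * 1) * 1) * 1))
(6) (1 * 1)  =[mul_one →]=  1    ⊢ (((c + (- c)) * (b * 1)) * ((1 * 1) * 1))
(7) (c + (- c))  =[sub_self →]=  0    ⊢ ((0 * (b * 1)) * ((1 * 1) * 1))
(8) (1 * 1)  =[mul_one →]=  1    ⊢ ((0 * (b * 1)) * (1 * 1))
(9) (b * 1)  =[mul_one →]=  b    ⊢ ((0 * b) * (1 * 1))
(10) (1 * 1)  =[mul_one →]=  1    ⊢ ((0 * b) * 1)
(11) (0 * b)  =[mul_comm →]=  (b * 0)    ⊢ ((b * 0) * 1)
(12) ((b * 0) * 1)  =[mul_one →]=  (b * 0)    ⊢ cost 3, within 3

(b * 0)   [cost 3]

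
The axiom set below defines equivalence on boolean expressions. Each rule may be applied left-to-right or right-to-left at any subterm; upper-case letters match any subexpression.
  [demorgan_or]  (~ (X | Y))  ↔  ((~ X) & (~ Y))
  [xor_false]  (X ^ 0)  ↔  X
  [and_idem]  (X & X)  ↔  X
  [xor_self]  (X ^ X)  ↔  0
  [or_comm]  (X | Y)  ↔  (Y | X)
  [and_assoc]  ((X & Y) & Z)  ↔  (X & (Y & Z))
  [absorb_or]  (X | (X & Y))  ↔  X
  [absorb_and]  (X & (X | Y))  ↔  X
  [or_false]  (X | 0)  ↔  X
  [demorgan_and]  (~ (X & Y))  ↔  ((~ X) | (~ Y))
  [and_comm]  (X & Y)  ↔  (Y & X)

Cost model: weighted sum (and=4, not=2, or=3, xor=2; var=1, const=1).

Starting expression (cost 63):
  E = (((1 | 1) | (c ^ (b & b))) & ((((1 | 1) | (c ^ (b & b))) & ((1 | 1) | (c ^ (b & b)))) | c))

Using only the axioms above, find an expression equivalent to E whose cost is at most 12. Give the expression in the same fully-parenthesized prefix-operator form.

(1) (((1 | 1) | (c ^ (b & b))) & ((1 | 1) | (c ^ (b & b))))  =[and_idem →]=  ((1 | 1) | (c ^ (b & b)))    ⊢ (((1 | 1) | (c ^ (b & b))) & (((1 | 1) | (c ^ (b & b))) | c))
(2) (((1 | 1) | (c ^ (b & b))) & (((1 | 1) | (c ^ (b & b))) | c))  =[absorb_and →]=  ((1 | 1) | (c ^ (b & b)))
(3) (b & b)  =[and_idem →]=  b    ⊢ cost 12, within 12

((1 | 1) | (c ^ b))   [cost 12]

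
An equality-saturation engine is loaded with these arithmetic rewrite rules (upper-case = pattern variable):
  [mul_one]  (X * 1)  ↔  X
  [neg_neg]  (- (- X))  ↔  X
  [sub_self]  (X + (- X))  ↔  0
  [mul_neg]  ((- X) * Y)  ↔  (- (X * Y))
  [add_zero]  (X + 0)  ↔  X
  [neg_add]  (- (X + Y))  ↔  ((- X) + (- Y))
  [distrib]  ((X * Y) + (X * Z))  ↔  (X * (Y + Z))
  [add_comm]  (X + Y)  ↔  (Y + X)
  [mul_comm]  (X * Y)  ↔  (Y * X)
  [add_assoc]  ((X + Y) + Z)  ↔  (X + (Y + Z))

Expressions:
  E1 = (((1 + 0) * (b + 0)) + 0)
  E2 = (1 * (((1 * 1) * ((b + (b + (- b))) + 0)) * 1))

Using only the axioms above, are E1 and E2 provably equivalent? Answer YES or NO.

1. [add_zero →] (((1 + 0) * (b + 0)) + 0)  →  ((1 + 0) * (b + 0))
2. [add_zero →] (b + 0)  →  b;  E1 = ((1 + 0) * b)
3. [add_zero →] (1 + 0)  →  1;  E1 = (1 * b)
4. [add_zero ←] b  →  (b + 0);  E1 = (1 * (b + 0))
5. [mul_one ←] (1 * (b + 0))  →  ((1 * (b + 0)) * 1)
6. [add_zero ←] (b + 0)  →  ((b + 0) + 0);  E1 = ((1 * ((b + 0) + 0)) * 1)
7. [mul_comm →] ((1 * ((b + 0) + 0)) * 1)  →  (1 * (1 * ((b + 0) + 0)))
8. [mul_one ←] 1  →  (1 * 1);  E1 = (1 * ((1 * 1) * ((b + 0) + 0)))
9. [mul_one ←] ((1 * 1) * ((b + 0) + 0))  →  (((1 * 1) * ((b + 0) + 0)) * 1);  E1 = (1 * (((1 * 1) * ((b + 0) + 0)) * 1))
10. [sub_self ←] 0  →  (b + (- b));  this is E2

YES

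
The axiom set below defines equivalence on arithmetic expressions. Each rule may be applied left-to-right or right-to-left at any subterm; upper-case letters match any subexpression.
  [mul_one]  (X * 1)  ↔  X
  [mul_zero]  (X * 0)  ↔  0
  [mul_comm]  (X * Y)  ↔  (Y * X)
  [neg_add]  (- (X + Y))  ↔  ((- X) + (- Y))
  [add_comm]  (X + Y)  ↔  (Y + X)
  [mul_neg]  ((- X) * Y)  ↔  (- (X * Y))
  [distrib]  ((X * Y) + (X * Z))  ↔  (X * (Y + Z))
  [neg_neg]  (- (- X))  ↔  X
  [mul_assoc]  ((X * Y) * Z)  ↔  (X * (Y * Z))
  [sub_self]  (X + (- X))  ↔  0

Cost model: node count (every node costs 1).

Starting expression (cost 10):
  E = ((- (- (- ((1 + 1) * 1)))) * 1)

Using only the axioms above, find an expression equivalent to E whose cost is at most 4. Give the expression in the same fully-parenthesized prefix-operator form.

(1) (- (- ((1 + 1) * 1)))  =[neg_neg →]=  ((1 + 1) * 1)    ⊢ ((- ((1 + 1) * 1)) * 1)
(2) ((- ((1 + 1) * 1)) * 1)  =[mul_one →]=  (- ((1 + 1) * 1))
(3) ((1 + 1) * 1)  =[mul_one →]=  (1 + 1)    ⊢ cost 4, within 4

(- (1 + 1))   [cost 4]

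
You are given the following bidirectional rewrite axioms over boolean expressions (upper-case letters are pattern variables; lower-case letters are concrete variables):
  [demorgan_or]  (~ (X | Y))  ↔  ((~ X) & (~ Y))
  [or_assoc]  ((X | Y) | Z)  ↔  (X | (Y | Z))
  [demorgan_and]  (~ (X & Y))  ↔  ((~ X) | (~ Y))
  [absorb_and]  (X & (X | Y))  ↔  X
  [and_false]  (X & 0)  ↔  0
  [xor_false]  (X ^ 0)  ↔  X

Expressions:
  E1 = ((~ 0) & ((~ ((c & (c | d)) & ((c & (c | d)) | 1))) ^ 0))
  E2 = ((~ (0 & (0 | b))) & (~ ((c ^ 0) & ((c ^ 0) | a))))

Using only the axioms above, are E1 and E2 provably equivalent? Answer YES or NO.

(1) ((c & (c | d)) & ((c & (c | d)) | 1))  =[absorb_and →]=  (c & (c | d))    ⊢ ((~ 0) & ((~ (c & (c | d))) ^ 0))
(2) (c & (c | d))  =[absorb_and →]=  c    ⊢ ((~ 0) & ((~ c) ^ 0))
(3) ((~ c) ^ 0)  =[xor_false →]=  (~ c)    ⊢ ((~ 0) & (~ c))
(4) 0  =[absorb_and ←]=  (0 & (0 | b))    ⊢ ((~ (0 & (0 | b))) & (~ c))
(5) c  =[xor_false ←]=  (c ^ 0)    ⊢ ((~ (0 & (0 | b))) & (~ (c ^ 0)))
(6) (c ^ 0)  =[absorb_and ←]=  ((c ^ 0) & ((c ^ 0) | a))    ⊢ E2

YES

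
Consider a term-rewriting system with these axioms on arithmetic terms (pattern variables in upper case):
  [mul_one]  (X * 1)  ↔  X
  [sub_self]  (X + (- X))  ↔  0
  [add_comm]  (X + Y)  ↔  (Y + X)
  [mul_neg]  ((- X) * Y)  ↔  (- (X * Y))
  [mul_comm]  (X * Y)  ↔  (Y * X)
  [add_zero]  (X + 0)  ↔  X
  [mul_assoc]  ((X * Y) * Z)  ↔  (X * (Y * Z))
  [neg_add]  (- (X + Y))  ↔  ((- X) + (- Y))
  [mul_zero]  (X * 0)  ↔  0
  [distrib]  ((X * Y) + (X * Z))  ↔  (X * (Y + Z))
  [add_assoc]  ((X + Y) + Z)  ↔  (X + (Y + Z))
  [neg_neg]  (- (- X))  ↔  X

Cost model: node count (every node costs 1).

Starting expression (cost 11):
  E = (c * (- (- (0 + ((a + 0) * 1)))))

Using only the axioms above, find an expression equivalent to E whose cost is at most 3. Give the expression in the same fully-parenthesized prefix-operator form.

(c * a)   [cost 3]

1. [neg_neg →] (- (- (0 + ((a + 0) * 1))))  →  (0 + ((a + 0) * 1));  E = (c * (0 + ((a + 0) * 1)))
2. [mul_one →] ((a + 0) * 1)  →  (a + 0);  E = (c * (0 + (a + 0)))
3. [add_comm →] (0 + (a + 0))  →  ((a + 0) + 0);  E = (c * ((a + 0) + 0))
4. [add_zero →] (a + 0)  →  a;  E = (c * (a + 0))
5. [add_zero →] (a + 0)  →  a;  cost 3 ≤ 3, done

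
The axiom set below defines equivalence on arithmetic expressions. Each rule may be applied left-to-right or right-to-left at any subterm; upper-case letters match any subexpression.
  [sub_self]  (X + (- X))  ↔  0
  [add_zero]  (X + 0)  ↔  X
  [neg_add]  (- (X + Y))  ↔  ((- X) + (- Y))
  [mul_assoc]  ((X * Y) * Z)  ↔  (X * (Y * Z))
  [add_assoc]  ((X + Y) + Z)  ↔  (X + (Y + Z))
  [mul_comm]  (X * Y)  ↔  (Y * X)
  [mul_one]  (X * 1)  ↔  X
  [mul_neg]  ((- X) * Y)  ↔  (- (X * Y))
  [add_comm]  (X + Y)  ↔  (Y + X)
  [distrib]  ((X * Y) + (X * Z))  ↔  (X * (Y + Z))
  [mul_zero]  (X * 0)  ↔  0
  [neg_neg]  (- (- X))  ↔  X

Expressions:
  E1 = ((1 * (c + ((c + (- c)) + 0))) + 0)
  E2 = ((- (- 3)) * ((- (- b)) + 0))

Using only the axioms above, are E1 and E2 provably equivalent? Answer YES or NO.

NO

The axioms are sound identities: if E1 ↔* E2 then E1 and E2 evaluate identically under any assignment.
Under b=0, c=1: E1 evaluates to 1, E2 to 0. Distinct ⇒ no rewrite sequence connects them.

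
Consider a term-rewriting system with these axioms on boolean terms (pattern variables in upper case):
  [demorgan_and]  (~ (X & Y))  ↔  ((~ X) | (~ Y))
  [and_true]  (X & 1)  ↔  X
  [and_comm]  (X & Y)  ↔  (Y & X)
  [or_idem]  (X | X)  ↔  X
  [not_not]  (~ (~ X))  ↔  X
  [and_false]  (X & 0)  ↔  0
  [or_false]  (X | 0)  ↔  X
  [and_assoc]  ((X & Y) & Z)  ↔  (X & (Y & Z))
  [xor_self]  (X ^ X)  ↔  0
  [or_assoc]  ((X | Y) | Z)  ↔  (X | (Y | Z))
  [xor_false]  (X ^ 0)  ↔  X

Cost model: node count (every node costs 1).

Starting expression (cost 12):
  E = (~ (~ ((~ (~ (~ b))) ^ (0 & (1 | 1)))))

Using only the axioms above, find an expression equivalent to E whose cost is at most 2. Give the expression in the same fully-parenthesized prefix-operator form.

step 1: not_not (→) rewrites (~ (~ ((~ (~ (~ b))) ^ (0 & (1 | 1))))) into ((~ (~ (~ b))) ^ (0 & (1 | 1)))
step 2: or_idem (→) rewrites (1 | 1) into 1, now ((~ (~ (~ b))) ^ (0 & 1))
step 3: and_true (→) rewrites (0 & 1) into 0, now ((~ (~ (~ b))) ^ 0)
step 4: xor_false (→) rewrites ((~ (~ (~ b))) ^ 0) into (~ (~ (~ b)))
step 5: not_not (→) rewrites (~ (~ b)) into b, reaching cost 2 (bound 2)

(~ b)   [cost 2]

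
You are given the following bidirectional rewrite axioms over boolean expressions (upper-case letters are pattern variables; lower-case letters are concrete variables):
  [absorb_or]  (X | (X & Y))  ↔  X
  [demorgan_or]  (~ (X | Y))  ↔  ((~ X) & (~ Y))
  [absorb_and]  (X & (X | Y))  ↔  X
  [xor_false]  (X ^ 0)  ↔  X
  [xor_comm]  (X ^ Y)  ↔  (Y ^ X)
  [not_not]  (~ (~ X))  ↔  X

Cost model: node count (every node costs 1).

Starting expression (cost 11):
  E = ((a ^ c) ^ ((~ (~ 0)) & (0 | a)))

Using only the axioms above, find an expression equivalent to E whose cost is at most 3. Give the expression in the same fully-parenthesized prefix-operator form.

(a ^ c)   [cost 3]

1. [not_not →] (~ (~ 0))  →  0;  E = ((a ^ c) ^ (0 & (0 | a)))
2. [absorb_and →] (0 & (0 | a))  →  0;  E = ((a ^ c) ^ 0)
3. [xor_false →] ((a ^ c) ^ 0)  →  (a ^ c);  cost 3 ≤ 3, done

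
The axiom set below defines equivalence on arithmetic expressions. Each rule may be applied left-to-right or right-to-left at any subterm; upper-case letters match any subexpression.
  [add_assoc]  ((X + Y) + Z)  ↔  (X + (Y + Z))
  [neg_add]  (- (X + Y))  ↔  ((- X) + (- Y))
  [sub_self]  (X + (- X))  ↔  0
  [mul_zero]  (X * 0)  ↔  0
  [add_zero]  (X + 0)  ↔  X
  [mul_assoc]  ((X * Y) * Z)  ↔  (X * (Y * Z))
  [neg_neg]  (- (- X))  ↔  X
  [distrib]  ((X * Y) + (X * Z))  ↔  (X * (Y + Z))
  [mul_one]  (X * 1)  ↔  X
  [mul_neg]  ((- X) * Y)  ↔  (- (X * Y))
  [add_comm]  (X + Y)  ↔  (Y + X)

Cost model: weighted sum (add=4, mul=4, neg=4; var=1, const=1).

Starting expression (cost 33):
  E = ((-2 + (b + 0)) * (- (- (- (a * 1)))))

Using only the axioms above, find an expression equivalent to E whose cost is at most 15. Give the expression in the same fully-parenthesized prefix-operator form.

(1) (b + 0)  =[add_zero →]=  b    ⊢ ((-2 + b) * (- (- (- (a * 1)))))
(2) (- (- (a * 1)))  =[neg_neg →]=  (a * 1)    ⊢ ((-2 + b) * (- (a * 1)))
(3) (a * 1)  =[mul_one →]=  a    ⊢ cost 15, within 15

((-2 + b) * (- a))   [cost 15]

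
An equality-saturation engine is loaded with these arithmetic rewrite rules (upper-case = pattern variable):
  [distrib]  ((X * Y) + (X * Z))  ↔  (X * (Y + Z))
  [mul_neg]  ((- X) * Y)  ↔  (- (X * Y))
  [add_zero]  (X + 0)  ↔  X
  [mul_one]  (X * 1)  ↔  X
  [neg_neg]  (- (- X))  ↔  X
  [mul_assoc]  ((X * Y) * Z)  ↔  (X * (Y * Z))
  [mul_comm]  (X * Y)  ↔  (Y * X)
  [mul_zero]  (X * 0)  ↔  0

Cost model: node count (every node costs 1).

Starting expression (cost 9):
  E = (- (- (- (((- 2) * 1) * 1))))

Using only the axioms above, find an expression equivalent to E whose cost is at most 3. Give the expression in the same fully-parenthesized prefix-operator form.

(- (- 2))   [cost 3]

(1) (((- 2) * 1) * 1)  =[mul_one →]=  ((- 2) * 1)    ⊢ (- (- (- ((- 2) * 1))))
(2) (- (- (- ((- 2) * 1))))  =[neg_neg →]=  (- ((- 2) * 1))
(3) ((- 2) * 1)  =[mul_one →]=  (- 2)    ⊢ cost 3, within 3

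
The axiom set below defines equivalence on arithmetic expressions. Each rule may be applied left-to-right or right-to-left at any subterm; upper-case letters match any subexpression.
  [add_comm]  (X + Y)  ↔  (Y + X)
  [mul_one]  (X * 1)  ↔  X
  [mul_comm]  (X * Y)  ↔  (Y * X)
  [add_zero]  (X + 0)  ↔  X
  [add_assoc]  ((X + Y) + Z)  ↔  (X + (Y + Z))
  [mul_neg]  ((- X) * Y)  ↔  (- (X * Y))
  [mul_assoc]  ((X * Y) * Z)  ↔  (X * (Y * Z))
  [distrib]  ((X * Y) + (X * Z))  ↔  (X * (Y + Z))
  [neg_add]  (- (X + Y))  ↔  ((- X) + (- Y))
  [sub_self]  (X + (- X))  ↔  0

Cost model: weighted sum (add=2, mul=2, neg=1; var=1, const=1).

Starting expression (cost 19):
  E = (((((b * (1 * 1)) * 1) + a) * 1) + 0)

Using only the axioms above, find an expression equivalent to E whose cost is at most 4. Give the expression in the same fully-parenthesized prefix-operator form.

(b + a)   [cost 4]

1. [add_zero →] (((((b * (1 * 1)) * 1) + a) * 1) + 0)  →  ((((b * (1 * 1)) * 1) + a) * 1)
2. [mul_one →] ((((b * (1 * 1)) * 1) + a) * 1)  →  (((b * (1 * 1)) * 1) + a)
3. [mul_one →] (1 * 1)  →  1;  E = (((b * 1) * 1) + a)
4. [mul_one →] ((b * 1) * 1)  →  (b * 1);  E = ((b * 1) + a)
5. [mul_one →] (b * 1)  →  b;  cost 4 ≤ 4, done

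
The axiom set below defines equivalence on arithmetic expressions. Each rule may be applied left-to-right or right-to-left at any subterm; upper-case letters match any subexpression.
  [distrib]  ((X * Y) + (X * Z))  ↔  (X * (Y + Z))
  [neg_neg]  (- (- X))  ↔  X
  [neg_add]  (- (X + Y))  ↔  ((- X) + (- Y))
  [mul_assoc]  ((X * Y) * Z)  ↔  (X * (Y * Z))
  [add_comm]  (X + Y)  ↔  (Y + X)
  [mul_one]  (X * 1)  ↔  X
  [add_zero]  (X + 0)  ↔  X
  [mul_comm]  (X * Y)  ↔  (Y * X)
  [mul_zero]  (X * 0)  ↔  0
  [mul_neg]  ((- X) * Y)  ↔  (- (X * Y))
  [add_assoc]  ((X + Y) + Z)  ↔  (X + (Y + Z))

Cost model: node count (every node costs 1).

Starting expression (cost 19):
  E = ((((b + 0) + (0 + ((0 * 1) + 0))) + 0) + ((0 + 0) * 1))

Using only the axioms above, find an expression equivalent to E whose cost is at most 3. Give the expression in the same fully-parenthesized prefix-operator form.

(1) ((0 * 1) + 0)  =[add_zero →]=  (0 * 1)    ⊢ ((((b + 0) + (0 + (0 * 1))) + 0) + ((0 + 0) * 1))
(2) (b + 0)  =[add_zero →]=  b    ⊢ (((b + (0 + (0 * 1))) + 0) + ((0 + 0) * 1))
(3) (0 * 1)  =[mul_one →]=  0    ⊢ (((b + (0 + 0)) + 0) + ((0 + 0) * 1))
(4) (0 + 0)  =[add_zero →]=  0    ⊢ (((b + 0) + 0) + ((0 + 0) * 1))
(5) ((0 + 0) * 1)  =[mul_one →]=  (0 + 0)    ⊢ (((b + 0) + 0) + (0 + 0))
(6) (b + 0)  =[add_zero →]=  b    ⊢ ((b + 0) + (0 + 0))
(7) (b + 0)  =[add_zero →]=  b    ⊢ (b + (0 + 0))
(8) (0 + 0)  =[add_zero →]=  0    ⊢ cost 3, within 3

(b + 0)   [cost 3]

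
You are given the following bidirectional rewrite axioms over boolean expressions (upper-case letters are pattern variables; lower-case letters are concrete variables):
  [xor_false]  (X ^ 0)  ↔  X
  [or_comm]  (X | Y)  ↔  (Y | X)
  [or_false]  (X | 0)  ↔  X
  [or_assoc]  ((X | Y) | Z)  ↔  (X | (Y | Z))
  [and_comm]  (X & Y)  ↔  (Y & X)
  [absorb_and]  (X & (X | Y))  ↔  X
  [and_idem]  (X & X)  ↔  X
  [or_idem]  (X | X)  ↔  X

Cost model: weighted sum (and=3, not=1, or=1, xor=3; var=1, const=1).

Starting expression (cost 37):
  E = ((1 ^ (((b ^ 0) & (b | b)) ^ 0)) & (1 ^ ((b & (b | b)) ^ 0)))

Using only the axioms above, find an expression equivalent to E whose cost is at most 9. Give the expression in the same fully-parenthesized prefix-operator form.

(1 ^ (b ^ 0))   [cost 9]

step 1: xor_false (→) rewrites (b ^ 0) into b, now ((1 ^ ((b & (b | b)) ^ 0)) & (1 ^ ((b & (b | b)) ^ 0)))
step 2: and_idem (→) rewrites ((1 ^ ((b & (b | b)) ^ 0)) & (1 ^ ((b & (b | b)) ^ 0))) into (1 ^ ((b & (b | b)) ^ 0))
step 3: absorb_and (→) rewrites (b & (b | b)) into b, reaching cost 9 (bound 9)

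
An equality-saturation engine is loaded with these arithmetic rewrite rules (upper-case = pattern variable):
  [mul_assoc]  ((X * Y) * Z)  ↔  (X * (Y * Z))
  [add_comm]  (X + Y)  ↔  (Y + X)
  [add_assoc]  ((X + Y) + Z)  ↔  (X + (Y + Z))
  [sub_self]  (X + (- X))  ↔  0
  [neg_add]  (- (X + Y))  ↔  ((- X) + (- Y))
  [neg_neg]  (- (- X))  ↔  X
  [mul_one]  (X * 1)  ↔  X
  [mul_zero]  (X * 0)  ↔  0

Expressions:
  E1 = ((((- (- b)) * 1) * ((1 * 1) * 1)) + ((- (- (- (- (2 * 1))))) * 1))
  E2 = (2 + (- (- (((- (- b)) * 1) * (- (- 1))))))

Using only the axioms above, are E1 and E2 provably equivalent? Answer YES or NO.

(1) (- (- (2 * 1)))  =[neg_neg →]=  (2 * 1)    ⊢ ((((- (- b)) * 1) * ((1 * 1) * 1)) + ((- (- (2 * 1))) * 1))
(2) ((1 * 1) * 1)  =[mul_one →]=  (1 * 1)    ⊢ ((((- (- b)) * 1) * (1 * 1)) + ((- (- (2 * 1))) * 1))
(3) (1 * 1)  =[mul_one →]=  1    ⊢ ((((- (- b)) * 1) * 1) + ((- (- (2 * 1))) * 1))
(4) ((- (- b)) * 1)  =[mul_one →]=  (- (- b))    ⊢ (((- (- b)) * 1) + ((- (- (2 * 1))) * 1))
(5) ((- (- b)) * 1)  =[mul_one →]=  (- (- b))    ⊢ ((- (- b)) + ((- (- (2 * 1))) * 1))
(6) ((- (- (2 * 1))) * 1)  =[mul_one →]=  (- (- (2 * 1)))    ⊢ ((- (- b)) + (- (- (2 * 1))))
(7) (- (- b))  =[neg_neg →]=  b    ⊢ (b + (- (- (2 * 1))))
(8) (2 * 1)  =[mul_one →]=  2    ⊢ (b + (- (- 2)))
(9) (- (- 2))  =[neg_neg →]=  2    ⊢ (b + 2)
(10) (b + 2)  =[add_comm →]=  (2 + b)
(11) b  =[mul_one ←]=  (b * 1)    ⊢ (2 + (b * 1))
(12) b  =[neg_neg ←]=  (- (- b))    ⊢ (2 + ((- (- b)) * 1))
(13) ((- (- b)) * 1)  =[mul_one ←]=  (((- (- b)) * 1) * 1)    ⊢ (2 + (((- (- b)) * 1) * 1))
(14) 1  =[neg_neg ←]=  (- (- 1))    ⊢ (2 + (((- (- b)) * 1) * (- (- 1))))
(15) (((- (- b)) * 1) * (- (- 1)))  =[neg_neg ←]=  (- (- (((- (- b)) * 1) * (- (- 1)))))    ⊢ E2

YES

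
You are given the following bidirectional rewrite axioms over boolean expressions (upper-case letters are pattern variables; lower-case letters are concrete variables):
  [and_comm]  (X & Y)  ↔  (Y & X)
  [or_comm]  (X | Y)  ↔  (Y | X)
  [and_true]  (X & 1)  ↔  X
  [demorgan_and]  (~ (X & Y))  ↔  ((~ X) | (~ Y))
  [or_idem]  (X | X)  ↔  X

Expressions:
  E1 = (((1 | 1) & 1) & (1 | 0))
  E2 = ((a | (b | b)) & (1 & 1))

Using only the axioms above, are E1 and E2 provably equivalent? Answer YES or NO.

All listed rules preserve value, hence provable equivalence implies equal values everywhere; look for a separating assignment.
a=0, b=0 gives E1 ↦ 1, E2 ↦ 0; values differ ⇒ not provably equivalent.

NO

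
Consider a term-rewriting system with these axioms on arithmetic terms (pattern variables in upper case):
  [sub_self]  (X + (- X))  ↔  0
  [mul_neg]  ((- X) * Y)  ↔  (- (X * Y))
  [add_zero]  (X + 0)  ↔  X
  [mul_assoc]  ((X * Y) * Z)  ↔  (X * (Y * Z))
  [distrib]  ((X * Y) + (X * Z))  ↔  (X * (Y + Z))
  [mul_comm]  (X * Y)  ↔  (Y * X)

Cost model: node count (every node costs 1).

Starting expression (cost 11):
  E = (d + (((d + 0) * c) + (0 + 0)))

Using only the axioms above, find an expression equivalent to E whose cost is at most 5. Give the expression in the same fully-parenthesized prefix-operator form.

(d + (d * c))   [cost 5]

(1) (d + 0)  =[add_zero →]=  d    ⊢ (d + ((d * c) + (0 + 0)))
(2) (0 + 0)  =[add_zero →]=  0    ⊢ (d + ((d * c) + 0))
(3) ((d * c) + 0)  =[add_zero →]=  (d * c)    ⊢ cost 5, within 5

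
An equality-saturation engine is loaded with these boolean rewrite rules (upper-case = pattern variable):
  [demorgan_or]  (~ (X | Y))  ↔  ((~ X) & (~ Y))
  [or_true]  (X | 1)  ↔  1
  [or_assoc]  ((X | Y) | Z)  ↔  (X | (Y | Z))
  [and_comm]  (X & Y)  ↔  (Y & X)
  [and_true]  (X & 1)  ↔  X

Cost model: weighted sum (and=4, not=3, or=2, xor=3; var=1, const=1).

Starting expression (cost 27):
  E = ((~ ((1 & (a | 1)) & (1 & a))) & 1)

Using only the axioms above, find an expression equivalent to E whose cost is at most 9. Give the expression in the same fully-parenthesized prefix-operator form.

1. [and_true →] ((~ ((1 & (a | 1)) & (1 & a))) & 1)  →  (~ ((1 & (a | 1)) & (1 & a)))
2. [or_true →] (a | 1)  →  1;  E = (~ ((1 & 1) & (1 & a)))
3. [and_true →] (1 & 1)  →  1;  E = (~ (1 & (1 & a)))
4. [and_comm →] (1 & a)  →  (a & 1);  E = (~ (1 & (a & 1)))
5. [and_true →] (a & 1)  →  a;  cost 9 ≤ 9, done

(~ (1 & a))   [cost 9]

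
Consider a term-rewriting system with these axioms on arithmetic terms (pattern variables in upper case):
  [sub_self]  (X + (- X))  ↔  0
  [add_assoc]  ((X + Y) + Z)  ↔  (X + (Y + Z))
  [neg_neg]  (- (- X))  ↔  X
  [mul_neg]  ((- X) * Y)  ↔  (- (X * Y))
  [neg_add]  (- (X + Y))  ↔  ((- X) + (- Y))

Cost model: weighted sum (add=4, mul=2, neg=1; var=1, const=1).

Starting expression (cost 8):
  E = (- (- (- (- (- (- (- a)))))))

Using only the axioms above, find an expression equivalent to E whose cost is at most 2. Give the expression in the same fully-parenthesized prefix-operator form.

(- a)   [cost 2]

(1) (- (- (- (- a))))  =[neg_neg →]=  (- (- a))    ⊢ (- (- (- (- (- a)))))
(2) (- (- (- (- a))))  =[neg_neg →]=  (- (- a))    ⊢ (- (- (- a)))
(3) (- (- (- a)))  =[neg_neg →]=  (- a)    ⊢ cost 2, within 2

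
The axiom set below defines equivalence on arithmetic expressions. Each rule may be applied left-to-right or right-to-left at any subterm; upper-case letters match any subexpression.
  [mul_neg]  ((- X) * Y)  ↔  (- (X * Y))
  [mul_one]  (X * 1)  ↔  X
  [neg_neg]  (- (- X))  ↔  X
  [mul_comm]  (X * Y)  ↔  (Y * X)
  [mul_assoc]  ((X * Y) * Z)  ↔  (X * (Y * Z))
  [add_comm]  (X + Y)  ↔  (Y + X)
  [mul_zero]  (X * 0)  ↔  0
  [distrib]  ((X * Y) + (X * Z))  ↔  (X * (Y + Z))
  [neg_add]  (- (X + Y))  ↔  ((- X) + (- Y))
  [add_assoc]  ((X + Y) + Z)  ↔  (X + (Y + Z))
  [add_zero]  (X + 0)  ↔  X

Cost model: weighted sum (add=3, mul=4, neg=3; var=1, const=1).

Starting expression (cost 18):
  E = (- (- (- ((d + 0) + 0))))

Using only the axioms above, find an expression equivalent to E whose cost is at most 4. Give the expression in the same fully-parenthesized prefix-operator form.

(- d)   [cost 4]

(1) (d + 0)  =[add_zero →]=  d    ⊢ (- (- (- (d + 0))))
(2) (- (- (d + 0)))  =[neg_neg →]=  (d + 0)    ⊢ (- (d + 0))
(3) (d + 0)  =[add_zero →]=  d    ⊢ cost 4, within 4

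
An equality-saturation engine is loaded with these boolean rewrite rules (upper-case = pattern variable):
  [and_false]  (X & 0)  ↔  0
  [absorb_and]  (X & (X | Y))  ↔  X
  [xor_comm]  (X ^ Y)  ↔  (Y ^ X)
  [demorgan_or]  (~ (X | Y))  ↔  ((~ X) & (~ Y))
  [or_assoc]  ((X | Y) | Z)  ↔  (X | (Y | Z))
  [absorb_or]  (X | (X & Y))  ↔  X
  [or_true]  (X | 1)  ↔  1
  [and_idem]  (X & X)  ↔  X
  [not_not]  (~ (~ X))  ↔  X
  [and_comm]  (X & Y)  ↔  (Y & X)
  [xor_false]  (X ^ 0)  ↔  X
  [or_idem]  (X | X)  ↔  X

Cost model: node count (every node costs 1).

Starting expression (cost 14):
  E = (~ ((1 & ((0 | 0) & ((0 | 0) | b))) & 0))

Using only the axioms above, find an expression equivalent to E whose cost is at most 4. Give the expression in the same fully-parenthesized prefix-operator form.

step 1: absorb_and (→) rewrites ((0 | 0) & ((0 | 0) | b)) into (0 | 0), now (~ ((1 & (0 | 0)) & 0))
step 2: or_idem (→) rewrites (0 | 0) into 0, now (~ ((1 & 0) & 0))
step 3: and_false (→) rewrites (1 & 0) into 0, reaching cost 4 (bound 4)

(~ (0 & 0))   [cost 4]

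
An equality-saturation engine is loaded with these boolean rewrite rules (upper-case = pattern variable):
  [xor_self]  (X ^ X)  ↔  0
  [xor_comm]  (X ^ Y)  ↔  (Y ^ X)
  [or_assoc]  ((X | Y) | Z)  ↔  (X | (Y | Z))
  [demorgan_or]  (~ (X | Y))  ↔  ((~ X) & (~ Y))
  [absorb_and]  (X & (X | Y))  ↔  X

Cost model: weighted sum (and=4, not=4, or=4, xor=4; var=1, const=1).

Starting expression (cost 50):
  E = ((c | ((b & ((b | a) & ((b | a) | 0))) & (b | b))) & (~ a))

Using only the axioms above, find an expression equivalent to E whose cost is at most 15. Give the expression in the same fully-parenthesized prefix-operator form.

step 1: absorb_and (→) rewrites ((b | a) & ((b | a) | 0)) into (b | a), now ((c | ((b & (b | a)) & (b | b))) & (~ a))
step 2: absorb_and (→) rewrites (b & (b | a)) into b, now ((c | (b & (b | b))) & (~ a))
step 3: absorb_and (→) rewrites (b & (b | b)) into b, reaching cost 15 (bound 15)

((c | b) & (~ a))   [cost 15]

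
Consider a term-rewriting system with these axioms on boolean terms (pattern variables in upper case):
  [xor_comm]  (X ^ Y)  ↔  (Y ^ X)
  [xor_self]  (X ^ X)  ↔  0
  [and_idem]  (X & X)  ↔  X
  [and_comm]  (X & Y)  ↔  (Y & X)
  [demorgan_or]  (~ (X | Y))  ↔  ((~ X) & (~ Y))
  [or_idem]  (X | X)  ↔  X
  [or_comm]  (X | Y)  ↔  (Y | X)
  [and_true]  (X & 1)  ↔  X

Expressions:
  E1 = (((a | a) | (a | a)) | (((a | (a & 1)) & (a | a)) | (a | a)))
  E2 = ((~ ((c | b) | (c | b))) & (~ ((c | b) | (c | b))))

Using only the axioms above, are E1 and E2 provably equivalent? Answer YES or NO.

Every axiom is a valid identity, so a rewrite proof would force E1 and E2 to agree under every assignment.
At a=0, b=0, c=0: E1 = 0 but E2 = 1; they differ, so no derivation exists.

NO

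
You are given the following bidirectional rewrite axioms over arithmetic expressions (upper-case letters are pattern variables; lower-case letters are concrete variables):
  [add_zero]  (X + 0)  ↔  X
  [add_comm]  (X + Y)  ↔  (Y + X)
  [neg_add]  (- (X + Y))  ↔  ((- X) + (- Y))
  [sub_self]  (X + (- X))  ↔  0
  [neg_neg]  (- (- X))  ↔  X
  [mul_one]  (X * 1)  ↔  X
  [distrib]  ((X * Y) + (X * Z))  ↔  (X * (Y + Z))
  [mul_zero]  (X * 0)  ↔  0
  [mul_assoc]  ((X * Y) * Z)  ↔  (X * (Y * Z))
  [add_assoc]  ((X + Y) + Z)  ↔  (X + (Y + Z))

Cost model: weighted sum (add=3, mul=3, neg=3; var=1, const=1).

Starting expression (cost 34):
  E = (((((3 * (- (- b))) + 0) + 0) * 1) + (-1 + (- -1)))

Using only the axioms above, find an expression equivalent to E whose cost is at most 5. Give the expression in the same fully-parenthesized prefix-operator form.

1. [neg_neg →] (- (- b))  →  b;  E = (((((3 * b) + 0) + 0) * 1) + (-1 + (- -1)))
2. [add_zero →] ((3 * b) + 0)  →  (3 * b);  E = ((((3 * b) + 0) * 1) + (-1 + (- -1)))
3. [sub_self →] (-1 + (- -1))  →  0;  E = ((((3 * b) + 0) * 1) + 0)
4. [add_zero →] ((((3 * b) + 0) * 1) + 0)  →  (((3 * b) + 0) * 1)
5. [add_zero →] ((3 * b) + 0)  →  (3 * b);  E = ((3 * b) * 1)
6. [mul_assoc →] ((3 * b) * 1)  →  (3 * (b * 1))
7. [mul_one →] (b * 1)  →  b;  cost 5 ≤ 5, done

(3 * b)   [cost 5]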